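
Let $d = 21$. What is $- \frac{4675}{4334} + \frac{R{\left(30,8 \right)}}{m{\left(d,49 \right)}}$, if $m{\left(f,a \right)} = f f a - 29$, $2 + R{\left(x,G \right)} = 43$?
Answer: $- \frac{4577673}{4251260} \approx -1.0768$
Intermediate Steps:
$R{\left(x,G \right)} = 41$ ($R{\left(x,G \right)} = -2 + 43 = 41$)
$m{\left(f,a \right)} = -29 + a f^{2}$ ($m{\left(f,a \right)} = f^{2} a - 29 = a f^{2} - 29 = -29 + a f^{2}$)
$- \frac{4675}{4334} + \frac{R{\left(30,8 \right)}}{m{\left(d,49 \right)}} = - \frac{4675}{4334} + \frac{41}{-29 + 49 \cdot 21^{2}} = \left(-4675\right) \frac{1}{4334} + \frac{41}{-29 + 49 \cdot 441} = - \frac{425}{394} + \frac{41}{-29 + 21609} = - \frac{425}{394} + \frac{41}{21580} = - \frac{4577673}{4251260}$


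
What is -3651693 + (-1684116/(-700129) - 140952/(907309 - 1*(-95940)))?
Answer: -2564961153385011777/702403719121 ≈ -3.6517e+6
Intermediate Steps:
-3651693 + (-1684116/(-700129) - 140952/(907309 - 1*(-95940))) = -3651693 + (-1684116*(-1/700129) - 140952/(907309 + 95940)) = -3651693 + (1684116/700129 - 140952/1003249) = -3651693 + 1590903110076/702403719121 = -2564961153385011777/702403719121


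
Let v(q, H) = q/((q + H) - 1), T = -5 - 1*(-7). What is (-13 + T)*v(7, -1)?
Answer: -77/5 ≈ -15.400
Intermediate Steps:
T = 2 (T = -5 + 7 = 2)
v(q, H) = q/(-1 + H + q) (v(q, H) = q/((H + q) - 1) = q/(-1 + H + q))
(-13 + T)*v(7, -1) = (-13 + 2)*(7/(-1 - 1 + 7)) = -77/5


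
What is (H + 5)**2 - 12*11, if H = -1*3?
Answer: -128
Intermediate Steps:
H = -3
(H + 5)**2 - 12*11 = (-3 + 5)**2 - 12*11 = 2**2 - 132 = 4 - 132 = -128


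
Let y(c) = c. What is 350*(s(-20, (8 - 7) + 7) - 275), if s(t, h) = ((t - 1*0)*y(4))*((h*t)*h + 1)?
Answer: 35715750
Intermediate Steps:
s(t, h) = 4*t*(1 + t*h**2) (s(t, h) = ((t - 1*0)*4)*((h*t)*h + 1) = ((t + 0)*4)*(t*h**2 + 1) = (t*4)*(1 + t*h**2) = (4*t)*(1 + t*h**2) = 4*t*(1 + t*h**2))
350*(s(-20, (8 - 7) + 7) - 275) = 350*(4*(-20)*(1 - 20*((8 - 7) + 7)**2) - 275) = 350*(4*(-20)*(1 - 20*(1 + 7)**2) - 275) = 350*(4*(-20)*(1 - 20*8**2) - 275) = 350*(4*(-20)*(1 - 20*64) - 275) = 350*(4*(-20)*(1 - 1280) - 275) = 350*(4*(-20)*(-1279) - 275) = 350*(102320 - 275) = 350*102045 = 35715750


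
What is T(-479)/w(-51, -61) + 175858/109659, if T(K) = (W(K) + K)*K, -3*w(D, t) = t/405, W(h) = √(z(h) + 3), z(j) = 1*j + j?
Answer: 30569739529423/6689199 - 581985*I*√955/61 ≈ 4.57e+6 - 2.9484e+5*I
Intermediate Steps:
z(j) = 2*j (z(j) = j + j = 2*j)
W(h) = √(3 + 2*h) (W(h) = √(2*h + 3) = √(3 + 2*h))
w(D, t) = -t/1215 (w(D, t) = -t/(3*405) = -t/1215)
T(K) = K*(K + √(3 + 2*K)) (T(K) = (√(3 + 2*K) + K)*K = (K + √(3 + 2*K))*K = K*(K + √(3 + 2*K)))
T(-479)/w(-51, -61) + 175858/109659 = (-479*(-479 + √(3 + 2*(-479))))/((-1/1215*(-61))) + 175858/109659 = (-479*(-479 + √(3 - 958)))/(61/1215) + 175858*(1/109659) = -479*(-479 + √(-955))*(1215/61) + 175858/109659 = -479*(-479 + I*√955)*(1215/61) + 175858/109659 = (229441 - 479*I*√955)*(1215/61) + 175858/109659 = (278770815/61 - 581985*I*√955/61) + 175858/109659 = 30569739529423/6689199 - 581985*I*√955/61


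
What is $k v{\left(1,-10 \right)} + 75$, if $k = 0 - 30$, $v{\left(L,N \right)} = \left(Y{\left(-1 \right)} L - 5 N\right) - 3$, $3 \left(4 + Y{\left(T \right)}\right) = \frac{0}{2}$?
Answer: $-1215$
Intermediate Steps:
$Y{\left(T \right)} = -4$ ($Y{\left(T \right)} = -4 + \frac{0 \cdot \frac{1}{2}}{3} = -4 + \frac{1}{3} \cdot 0 = -4 + 0 = -4$)
$v{\left(L,N \right)} = -3 - 5 N - 4 L$ ($v{\left(L,N \right)} = \left(- 4 L - 5 N\right) - 3 = \left(- 5 N - 4 L\right) - 3 = -3 - 5 N - 4 L$)
$k = -30$ ($k = 0 - 30 = -30$)
$k v{\left(1,-10 \right)} + 75 = - 30 \left(-3 - -50 - 4\right) + 75 = - 30 \left(-3 + 50 - 4\right) + 75 = \left(-30\right) 43 + 75 = -1290 + 75 = -1215$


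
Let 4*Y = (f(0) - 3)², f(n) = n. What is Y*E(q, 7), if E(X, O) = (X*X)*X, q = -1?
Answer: -9/4 ≈ -2.2500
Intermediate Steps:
E(X, O) = X³ (E(X, O) = X²*X = X³)
Y = 9/4 (Y = (0 - 3)²/4 = (¼)*(-3)² = (¼)*9 = 9/4 ≈ 2.2500)
Y*E(q, 7) = (9/4)*(-1)³ = (9/4)*(-1) = -9/4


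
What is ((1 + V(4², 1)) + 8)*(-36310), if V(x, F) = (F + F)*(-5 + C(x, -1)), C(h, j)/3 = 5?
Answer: -1052990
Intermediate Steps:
C(h, j) = 15 (C(h, j) = 3*5 = 15)
V(x, F) = 20*F (V(x, F) = (F + F)*(-5 + 15) = (2*F)*10 = 20*F)
((1 + V(4², 1)) + 8)*(-36310) = ((1 + 20*1) + 8)*(-36310) = ((1 + 20) + 8)*(-36310) = (21 + 8)*(-36310) = 29*(-36310) = -1052990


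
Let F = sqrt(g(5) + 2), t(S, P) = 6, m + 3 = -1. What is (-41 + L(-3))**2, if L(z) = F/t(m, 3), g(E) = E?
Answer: (246 - sqrt(7))**2/36 ≈ 1645.0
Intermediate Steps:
m = -4 (m = -3 - 1 = -4)
F = sqrt(7) (F = sqrt(5 + 2) = sqrt(7) ≈ 2.6458)
L(z) = sqrt(7)/6
(-41 + L(-3))**2 = (-41 + sqrt(7)/6)**2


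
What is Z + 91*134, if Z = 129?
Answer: 12323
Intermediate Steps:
Z + 91*134 = 129 + 91*134 = 129 + 12194 = 12323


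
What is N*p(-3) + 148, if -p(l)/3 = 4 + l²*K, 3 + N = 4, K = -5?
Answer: 271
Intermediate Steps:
N = 1 (N = -3 + 4 = 1)
p(l) = -12 + 15*l² (p(l) = -3*(4 + l²*(-5)) = -3*(4 - 5*l²) = -12 + 15*l²)
N*p(-3) + 148 = 1*(-12 + 15*(-3)²) + 148 = 1*(-12 + 15*9) + 148 = 1*(-12 + 135) + 148 = 1*123 + 148 = 123 + 148 = 271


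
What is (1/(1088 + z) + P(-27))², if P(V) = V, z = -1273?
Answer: 24960016/34225 ≈ 729.29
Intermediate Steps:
(1/(1088 + z) + P(-27))² = (1/(1088 - 1273) - 27)² = (1/(-185) - 27)² = (-1/185 - 27)² = (-4996/185)² = 24960016/34225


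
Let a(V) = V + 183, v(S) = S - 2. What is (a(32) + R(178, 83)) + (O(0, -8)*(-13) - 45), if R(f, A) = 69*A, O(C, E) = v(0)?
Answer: 5923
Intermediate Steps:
v(S) = -2 + S
O(C, E) = -2 (O(C, E) = -2 + 0 = -2)
a(V) = 183 + V
(a(32) + R(178, 83)) + (O(0, -8)*(-13) - 45) = ((183 + 32) + 69*83) + (-2*(-13) - 45) = (215 + 5727) + (26 - 45) = 5942 - 19 = 5923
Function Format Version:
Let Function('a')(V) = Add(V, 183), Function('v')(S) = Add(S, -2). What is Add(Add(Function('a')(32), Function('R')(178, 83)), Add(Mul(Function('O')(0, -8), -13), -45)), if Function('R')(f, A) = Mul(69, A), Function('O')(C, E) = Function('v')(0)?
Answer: 5923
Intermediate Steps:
Function('v')(S) = Add(-2, S)
Function('O')(C, E) = -2 (Function('O')(C, E) = Add(-2, 0) = -2)
Function('a')(V) = Add(183, V)
Add(Add(Function('a')(32), Function('R')(178, 83)), Add(Mul(Function('O')(0, -8), -13), -45)) = Add(Add(Add(183, 32), Mul(69, 83)), Add(Mul(-2, -13), -45)) = Add(Add(215, 5727), Add(26, -45)) = Add(5942, -19) = 5923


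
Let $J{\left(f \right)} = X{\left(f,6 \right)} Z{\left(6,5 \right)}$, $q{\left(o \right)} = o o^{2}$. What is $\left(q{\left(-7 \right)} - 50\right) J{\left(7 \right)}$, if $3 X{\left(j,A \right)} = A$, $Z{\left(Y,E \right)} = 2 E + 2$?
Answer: $-9432$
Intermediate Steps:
$Z{\left(Y,E \right)} = 2 + 2 E$
$q{\left(o \right)} = o^{3}$
$X{\left(j,A \right)} = \frac{A}{3}$
$J{\left(f \right)} = 24$ ($J{\left(f \right)} = \frac{1}{3} \cdot 6 \left(2 + 2 \cdot 5\right) = 2 \left(2 + 10\right) = 2 \cdot 12 = 24$)
$\left(q{\left(-7 \right)} - 50\right) J{\left(7 \right)} = \left(\left(-7\right)^{3} - 50\right) 24 = \left(-343 - 50\right) 24 = \left(-393\right) 24 = -9432$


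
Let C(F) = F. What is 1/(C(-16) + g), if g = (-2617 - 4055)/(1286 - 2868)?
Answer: -791/9320 ≈ -0.084871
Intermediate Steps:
g = 3336/791 (g = -6672/(-1582) = -6672*(-1/1582) = 3336/791 ≈ 4.2174)
1/(C(-16) + g) = 1/(-16 + 3336/791) = 1/(-9320/791) = -791/9320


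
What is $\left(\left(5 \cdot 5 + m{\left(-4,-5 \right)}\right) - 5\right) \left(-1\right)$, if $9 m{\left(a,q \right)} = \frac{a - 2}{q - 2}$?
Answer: $- \frac{422}{21} \approx -20.095$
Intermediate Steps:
$m{\left(a,q \right)} = \frac{-2 + a}{9 \left(-2 + q\right)}$ ($m{\left(a,q \right)} = \frac{\left(a - 2\right) \frac{1}{q - 2}}{9} = \frac{\left(-2 + a\right) \frac{1}{-2 + q}}{9} = \frac{\frac{1}{-2 + q} \left(-2 + a\right)}{9} = \frac{-2 + a}{9 \left(-2 + q\right)}$)
$\left(\left(5 \cdot 5 + m{\left(-4,-5 \right)}\right) - 5\right) \left(-1\right) = \left(\left(5 \cdot 5 + \frac{-2 - 4}{9 \left(-2 - 5\right)}\right) - 5\right) \left(-1\right) = \left(\left(25 + \frac{1}{9} \frac{1}{-7} \left(-6\right)\right) - 5\right) \left(-1\right) = \left(\left(25 + \frac{1}{9} \left(- \frac{1}{7}\right) \left(-6\right)\right) - 5\right) \left(-1\right) = \left(\left(25 + \frac{2}{21}\right) - 5\right) \left(-1\right) = \left(\frac{527}{21} - 5\right) \left(-1\right) = \frac{422}{21} \left(-1\right) = - \frac{422}{21}$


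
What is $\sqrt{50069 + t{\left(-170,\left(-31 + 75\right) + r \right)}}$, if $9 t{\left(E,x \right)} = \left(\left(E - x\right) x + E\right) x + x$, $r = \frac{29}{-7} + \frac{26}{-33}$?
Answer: $\frac{\sqrt{355621075011741}}{160083} \approx 117.8$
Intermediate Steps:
$r = - \frac{1139}{231}$ ($r = 29 \left(- \frac{1}{7}\right) + 26 \left(- \frac{1}{33}\right) = - \frac{29}{7} - \frac{26}{33} = - \frac{1139}{231} \approx -4.9307$)
$t{\left(E,x \right)} = \frac{x}{9} + \frac{x \left(E + x \left(E - x\right)\right)}{9}$ ($t{\left(E,x \right)} = \frac{\left(\left(E - x\right) x + E\right) x + x}{9} = \frac{\left(x \left(E - x\right) + E\right) x + x}{9} = \frac{\left(E + x \left(E - x\right)\right) x + x}{9} = \frac{x \left(E + x \left(E - x\right)\right) + x}{9} = \frac{x + x \left(E + x \left(E - x\right)\right)}{9} = \frac{x}{9} + \frac{x \left(E + x \left(E - x\right)\right)}{9}$)
$\sqrt{50069 + t{\left(-170,\left(-31 + 75\right) + r \right)}} = \sqrt{50069 + \frac{\left(\left(-31 + 75\right) - \frac{1139}{231}\right) \left(1 - 170 - \left(\left(-31 + 75\right) - \frac{1139}{231}\right)^{2} - 170 \left(\left(-31 + 75\right) - \frac{1139}{231}\right)\right)}{9}} = \sqrt{50069 + \frac{\left(44 - \frac{1139}{231}\right) \left(1 - 170 - \left(44 - \frac{1139}{231}\right)^{2} - 170 \left(44 - \frac{1139}{231}\right)\right)}{9}} = \sqrt{50069 + \frac{1}{9} \cdot \frac{9025}{231} \left(1 - 170 - \left(\frac{9025}{231}\right)^{2} - \frac{1534250}{231}\right)} = \sqrt{50069 + \frac{1}{9} \cdot \frac{9025}{231} \left(1 - 170 - \frac{81450625}{53361} - \frac{1534250}{231}\right)} = \sqrt{50069 + \frac{1}{9} \cdot \frac{9025}{231} \left(- \frac{444880384}{53361}\right)} = \sqrt{50069 - \frac{4015045465600}{110937519}} = \sqrt{\frac{1539485173211}{110937519}} = \frac{\sqrt{355621075011741}}{160083}$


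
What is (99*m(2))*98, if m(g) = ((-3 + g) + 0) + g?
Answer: 9702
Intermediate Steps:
m(g) = -3 + 2*g (m(g) = (-3 + g) + g = -3 + 2*g)
(99*m(2))*98 = (99*(-3 + 2*2))*98 = (99*(-3 + 4))*98 = (99*1)*98 = 99*98 = 9702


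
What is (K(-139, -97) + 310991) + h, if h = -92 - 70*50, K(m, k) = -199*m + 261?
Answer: 335321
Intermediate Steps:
K(m, k) = 261 - 199*m
h = -3592 (h = -92 - 3500 = -3592)
(K(-139, -97) + 310991) + h = ((261 - 199*(-139)) + 310991) - 3592 = ((261 + 27661) + 310991) - 3592 = (27922 + 310991) - 3592 = 338913 - 3592 = 335321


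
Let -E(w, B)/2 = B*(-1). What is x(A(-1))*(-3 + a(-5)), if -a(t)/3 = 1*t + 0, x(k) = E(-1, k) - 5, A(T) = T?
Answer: -84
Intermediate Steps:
E(w, B) = 2*B (E(w, B) = -2*B*(-1) = -(-2)*B = 2*B)
x(k) = -5 + 2*k (x(k) = 2*k - 5 = -5 + 2*k)
a(t) = -3*t (a(t) = -3*(1*t + 0) = -3*(t + 0) = -3*t)
x(A(-1))*(-3 + a(-5)) = (-5 + 2*(-1))*(-3 - 3*(-5)) = (-5 - 2)*(-3 + 15) = -7*12 = -84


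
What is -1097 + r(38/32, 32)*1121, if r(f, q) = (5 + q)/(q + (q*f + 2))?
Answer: -37507/72 ≈ -520.93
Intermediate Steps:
r(f, q) = (5 + q)/(2 + q + f*q) (r(f, q) = (5 + q)/(q + (f*q + 2)) = (5 + q)/(q + (2 + f*q)) = (5 + q)/(2 + q + f*q))
-1097 + r(38/32, 32)*1121 = -1097 + ((5 + 32)/(2 + 32 + (38/32)*32))*1121 = -1097 + (37/(2 + 32 + (38*(1/32))*32))*1121 = -1097 + (37/(2 + 32 + (19/16)*32))*1121 = -1097 + (37/(2 + 32 + 38))*1121 = -1097 + (37/72)*1121 = -1097 + 41477/72 = -37507/72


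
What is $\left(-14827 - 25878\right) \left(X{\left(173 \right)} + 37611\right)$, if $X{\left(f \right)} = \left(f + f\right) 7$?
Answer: $-1629543265$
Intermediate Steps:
$X{\left(f \right)} = 14 f$ ($X{\left(f \right)} = 2 f 7 = 14 f$)
$\left(-14827 - 25878\right) \left(X{\left(173 \right)} + 37611\right) = \left(-14827 - 25878\right) \left(14 \cdot 173 + 37611\right) = - 40705 \left(2422 + 37611\right) = \left(-40705\right) 40033 = -1629543265$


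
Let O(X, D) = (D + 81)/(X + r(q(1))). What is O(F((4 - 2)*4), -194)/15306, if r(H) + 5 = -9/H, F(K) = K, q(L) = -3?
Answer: -113/91836 ≈ -0.0012305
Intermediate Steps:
r(H) = -5 - 9/H
O(X, D) = (81 + D)/(-2 + X) (O(X, D) = (D + 81)/(X + (-5 - 9/(-3))) = (81 + D)/(X + (-5 - 9*(-⅓))) = (81 + D)/(X + (-5 + 3)) = (81 + D)/(X - 2) = (81 + D)/(-2 + X))
O(F((4 - 2)*4), -194)/15306 = ((81 - 194)/(-2 + (4 - 2)*4))/15306 = (-113/(-2 + 2*4))*(1/15306) = (-113/(-2 + 8))*(1/15306) = (-113/6)*(1/15306) = ((⅙)*(-113))*(1/15306) = -113/6*1/15306 = -113/91836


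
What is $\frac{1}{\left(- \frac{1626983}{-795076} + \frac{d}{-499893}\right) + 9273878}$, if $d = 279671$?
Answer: $\frac{397452926868}{3685930545474466927} \approx 1.0783 \cdot 10^{-7}$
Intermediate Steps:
$\frac{1}{\left(- \frac{1626983}{-795076} + \frac{d}{-499893}\right) + 9273878} = \frac{1}{\left(- \frac{1626983}{-795076} + \frac{279671}{-499893}\right) + 9273878} = \frac{1}{\left(\left(-1626983\right) \left(- \frac{1}{795076}\right) + 279671 \left(- \frac{1}{499893}\right)\right) + 9273878} = \frac{1}{\left(\frac{1626983}{795076} - \frac{279671}{499893}\right) + 9273878} = \frac{1}{\frac{590957712823}{397452926868} + 9273878} = \frac{1}{\frac{3685930545474466927}{397452926868}} = \frac{397452926868}{3685930545474466927}$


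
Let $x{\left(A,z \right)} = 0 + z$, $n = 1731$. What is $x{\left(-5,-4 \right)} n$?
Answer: $-6924$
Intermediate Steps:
$x{\left(A,z \right)} = z$
$x{\left(-5,-4 \right)} n = \left(-4\right) 1731 = -6924$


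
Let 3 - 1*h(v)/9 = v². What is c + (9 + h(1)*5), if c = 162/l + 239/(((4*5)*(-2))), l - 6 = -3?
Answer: 5881/40 ≈ 147.02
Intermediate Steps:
h(v) = 27 - 9*v²
l = 3 (l = 6 - 3 = 3)
c = 1921/40 (c = 162/3 + 239/(((4*5)*(-2))) = 162*(⅓) + 239/((20*(-2))) = 54 + 239/(-40) = 54 + 239*(-1/40) = 54 - 239/40 = 1921/40 ≈ 48.025)
c + (9 + h(1)*5) = 1921/40 + (9 + (27 - 9*1²)*5) = 1921/40 + (9 + (27 - 9*1)*5) = 1921/40 + (9 + (27 - 9)*5) = 1921/40 + (9 + 18*5) = 1921/40 + (9 + 90) = 1921/40 + 99 = 5881/40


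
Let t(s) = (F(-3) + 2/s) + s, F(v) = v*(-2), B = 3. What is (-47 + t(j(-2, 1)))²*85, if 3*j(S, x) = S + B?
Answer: 919360/9 ≈ 1.0215e+5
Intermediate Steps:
F(v) = -2*v
j(S, x) = 1 + S/3 (j(S, x) = (S + 3)/3 = (3 + S)/3 = 1 + S/3)
t(s) = 6 + s + 2/s (t(s) = (-2*(-3) + 2/s) + s = (6 + 2/s) + s = 6 + s + 2/s)
(-47 + t(j(-2, 1)))²*85 = (-47 + (6 + (1 + (⅓)*(-2)) + 2/(1 + (⅓)*(-2))))²*85 = (-47 + (6 + (1 - ⅔) + 2/(1 - ⅔)))²*85 = (-47 + (6 + ⅓ + 2/(⅓)))²*85 = (-47 + (6 + ⅓ + 2*3))²*85 = (-47 + (6 + ⅓ + 6))²*85 = (-47 + 37/3)²*85 = (-104/3)²*85 = (10816/9)*85 = 919360/9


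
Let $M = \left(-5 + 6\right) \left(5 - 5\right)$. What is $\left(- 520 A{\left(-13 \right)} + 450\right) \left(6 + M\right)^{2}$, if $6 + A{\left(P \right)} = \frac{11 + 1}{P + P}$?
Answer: $137160$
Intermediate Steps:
$M = 0$ ($M = 1 \cdot 0 = 0$)
$A{\left(P \right)} = -6 + \frac{6}{P}$ ($A{\left(P \right)} = -6 + \frac{11 + 1}{P + P} = -6 + \frac{12}{2 P} = -6 + 12 \frac{1}{2 P} = -6 + \frac{6}{P}$)
$\left(- 520 A{\left(-13 \right)} + 450\right) \left(6 + M\right)^{2} = \left(- 520 \left(-6 + \frac{6}{-13}\right) + 450\right) \left(6 + 0\right)^{2} = \left(- 520 \left(-6 + 6 \left(- \frac{1}{13}\right)\right) + 450\right) 6^{2} = \left(- 520 \left(-6 - \frac{6}{13}\right) + 450\right) 36 = \left(\left(-520\right) \left(- \frac{84}{13}\right) + 450\right) 36 = \left(3360 + 450\right) 36 = 3810 \cdot 36 = 137160$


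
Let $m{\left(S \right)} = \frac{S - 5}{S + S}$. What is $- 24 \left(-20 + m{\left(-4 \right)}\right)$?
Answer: $453$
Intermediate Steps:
$m{\left(S \right)} = \frac{-5 + S}{2 S}$
$- 24 \left(-20 + m{\left(-4 \right)}\right) = - 24 \left(-20 + \frac{-5 - 4}{2 \left(-4\right)}\right) = - 24 \left(-20 + \frac{1}{2} \left(- \frac{1}{4}\right) \left(-9\right)\right) = - 24 \left(-20 + \frac{9}{8}\right) = \left(-24\right) \left(- \frac{151}{8}\right) = 453$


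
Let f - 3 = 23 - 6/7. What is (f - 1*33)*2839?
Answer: -156145/7 ≈ -22306.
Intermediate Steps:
f = 176/7 (f = 3 + (23 - 6/7) = 3 + 155/7 = 176/7 ≈ 25.143)
(f - 1*33)*2839 = (176/7 - 1*33)*2839 = (176/7 - 33)*2839 = -55/7*2839 = -156145/7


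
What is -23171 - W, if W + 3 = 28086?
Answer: -51254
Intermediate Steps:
W = 28083 (W = -3 + 28086 = 28083)
-23171 - W = -23171 - 1*28083 = -23171 - 28083 = -51254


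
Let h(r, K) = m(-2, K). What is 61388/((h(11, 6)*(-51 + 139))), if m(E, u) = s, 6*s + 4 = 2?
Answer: -46041/22 ≈ -2092.8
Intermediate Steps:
s = -1/3 (s = -2/3 + (1/6)*2 = -2/3 + 1/3 = -1/3 ≈ -0.33333)
m(E, u) = -1/3
h(r, K) = -1/3
61388/((h(11, 6)*(-51 + 139))) = 61388/((-(-51 + 139)/3)) = 61388/((-1/3*88)) = 61388/(-88/3) = 61388*(-3/88) = -46041/22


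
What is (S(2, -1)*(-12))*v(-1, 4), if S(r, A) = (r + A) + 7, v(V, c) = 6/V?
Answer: 576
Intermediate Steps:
S(r, A) = 7 + A + r (S(r, A) = (A + r) + 7 = 7 + A + r)
(S(2, -1)*(-12))*v(-1, 4) = ((7 - 1 + 2)*(-12))*(6/(-1)) = (8*(-12))*(6*(-1)) = -96*(-6) = 576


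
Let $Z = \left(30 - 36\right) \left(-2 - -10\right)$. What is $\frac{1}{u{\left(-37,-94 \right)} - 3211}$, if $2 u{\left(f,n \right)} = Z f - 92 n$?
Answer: $\frac{1}{2001} \approx 0.00049975$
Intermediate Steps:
$Z = -48$ ($Z = - 6 \left(-2 + \left(-4 + 14\right)\right) = - 6 \left(-2 + 10\right) = \left(-6\right) 8 = -48$)
$u{\left(f,n \right)} = - 46 n - 24 f$ ($u{\left(f,n \right)} = \frac{- 48 f - 92 n}{2} = \frac{- 92 n - 48 f}{2} = - 46 n - 24 f$)
$\frac{1}{u{\left(-37,-94 \right)} - 3211} = \frac{1}{\left(\left(-46\right) \left(-94\right) - -888\right) - 3211} = \frac{1}{\left(4324 + 888\right) - 3211} = \frac{1}{5212 - 3211} = \frac{1}{2001}$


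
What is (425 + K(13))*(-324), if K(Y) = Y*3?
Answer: -150336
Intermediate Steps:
K(Y) = 3*Y
(425 + K(13))*(-324) = (425 + 3*13)*(-324) = (425 + 39)*(-324) = 464*(-324) = -150336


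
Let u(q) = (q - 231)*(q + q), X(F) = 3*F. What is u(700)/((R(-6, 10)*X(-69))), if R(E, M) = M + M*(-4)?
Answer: 65660/621 ≈ 105.73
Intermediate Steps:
u(q) = 2*q*(-231 + q) (u(q) = (-231 + q)*(2*q) = 2*q*(-231 + q))
R(E, M) = -3*M (R(E, M) = M - 4*M = -3*M)
u(700)/((R(-6, 10)*X(-69))) = (2*700*(-231 + 700))/(((-3*10)*(3*(-69)))) = (2*700*469)/((-30*(-207))) = 656600/6210 = 656600*(1/6210) = 65660/621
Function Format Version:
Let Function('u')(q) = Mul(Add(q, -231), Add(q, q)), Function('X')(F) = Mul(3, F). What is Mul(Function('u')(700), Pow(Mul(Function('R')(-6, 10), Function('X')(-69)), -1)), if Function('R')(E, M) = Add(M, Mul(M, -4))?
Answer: Rational(65660, 621) ≈ 105.73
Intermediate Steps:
Function('u')(q) = Mul(2, q, Add(-231, q)) (Function('u')(q) = Mul(Add(-231, q), Mul(2, q)) = Mul(2, q, Add(-231, q)))
Function('R')(E, M) = Mul(-3, M) (Function('R')(E, M) = Add(M, Mul(-4, M)) = Mul(-3, M))
Mul(Function('u')(700), Pow(Mul(Function('R')(-6, 10), Function('X')(-69)), -1)) = Mul(Mul(2, 700, Add(-231, 700)), Pow(Mul(Mul(-3, 10), Mul(3, -69)), -1)) = Mul(Mul(2, 700, 469), Pow(Mul(-30, -207), -1)) = Mul(656600, Pow(6210, -1)) = Mul(656600, Rational(1, 6210)) = Rational(65660, 621)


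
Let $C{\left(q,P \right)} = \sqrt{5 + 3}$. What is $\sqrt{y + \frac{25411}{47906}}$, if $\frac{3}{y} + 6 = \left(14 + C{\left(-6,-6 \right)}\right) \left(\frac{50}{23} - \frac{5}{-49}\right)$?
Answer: $\frac{3 \sqrt{800784288346 + 115647239770 \sqrt{2}}}{47906 \sqrt{4858 + 855 \sqrt{2}}} \approx 0.7895$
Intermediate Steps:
$C{\left(q,P \right)} = 2 \sqrt{2}$ ($C{\left(q,P \right)} = \sqrt{8} = 2 \sqrt{2}$)
$y = \frac{3}{\frac{4164}{161} + \frac{5130 \sqrt{2}}{1127}}$ ($y = \frac{3}{-6 + \left(14 + 2 \sqrt{2}\right) \left(\frac{50}{23} - \frac{5}{-49}\right)} = \frac{3}{-6 + \left(14 + 2 \sqrt{2}\right) \left(50 \cdot \frac{1}{23} - - \frac{5}{49}\right)} = \frac{3}{-6 + \left(14 + 2 \sqrt{2}\right) \left(\frac{50}{23} + \frac{5}{49}\right)} = \frac{3}{-6 + \left(14 + 2 \sqrt{2}\right) \frac{2565}{1127}} = \frac{3}{-6 + \left(\frac{5130}{161} + \frac{5130 \sqrt{2}}{1127}\right)} = \frac{3}{\frac{4164}{161} + \frac{5130 \sqrt{2}}{1127}} \approx 0.092877$)
$\sqrt{y + \frac{25411}{47906}} = \sqrt{\left(\frac{2737483}{22138114} - \frac{963585 \sqrt{2}}{44276228}\right) + \frac{25411}{47906}} = \sqrt{\frac{10201374639}{15596301313} - \frac{963585 \sqrt{2}}{44276228}}$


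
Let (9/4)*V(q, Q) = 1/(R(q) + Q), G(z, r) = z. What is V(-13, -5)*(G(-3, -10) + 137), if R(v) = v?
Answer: -268/81 ≈ -3.3086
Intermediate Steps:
V(q, Q) = 4/(9*(Q + q)) (V(q, Q) = 4/(9*(q + Q)) = 4/(9*(Q + q)))
V(-13, -5)*(G(-3, -10) + 137) = (4/(9*(-5 - 13)))*(-3 + 137) = ((4/9)/(-18))*134 = ((4/9)*(-1/18))*134 = -2/81*134 = -268/81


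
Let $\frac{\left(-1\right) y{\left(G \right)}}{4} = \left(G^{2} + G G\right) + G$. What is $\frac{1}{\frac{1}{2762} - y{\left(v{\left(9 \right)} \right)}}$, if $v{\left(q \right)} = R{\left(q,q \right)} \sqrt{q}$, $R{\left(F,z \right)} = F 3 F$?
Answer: $\frac{2762}{11750774329} \approx 2.3505 \cdot 10^{-7}$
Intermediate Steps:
$R{\left(F,z \right)} = 3 F^{2}$ ($R{\left(F,z \right)} = 3 F F = 3 F^{2}$)
$v{\left(q \right)} = 3 q^{\frac{5}{2}}$ ($v{\left(q \right)} = 3 q^{2} \sqrt{q} = 3 q^{\frac{5}{2}}$)
$y{\left(G \right)} = - 8 G^{2} - 4 G$ ($y{\left(G \right)} = - 4 \left(\left(G^{2} + G G\right) + G\right) = - 4 \left(\left(G^{2} + G^{2}\right) + G\right) = - 4 \left(2 G^{2} + G\right) = - 4 \left(G + 2 G^{2}\right) = - 8 G^{2} - 4 G$)
$\frac{1}{\frac{1}{2762} - y{\left(v{\left(9 \right)} \right)}} = \frac{1}{\frac{1}{2762} - - 4 \cdot 3 \cdot 9^{\frac{5}{2}} \left(1 + 2 \cdot 3 \cdot 9^{\frac{5}{2}}\right)} = \frac{1}{\frac{1}{2762} - - 4 \cdot 3 \cdot 243 \left(1 + 2 \cdot 3 \cdot 243\right)} = \frac{1}{\frac{1}{2762} - \left(-4\right) 729 \left(1 + 2 \cdot 729\right)} = \frac{1}{\frac{1}{2762} - \left(-4\right) 729 \left(1 + 1458\right)} = \frac{1}{\frac{1}{2762} - \left(-4\right) 729 \cdot 1459} = \frac{1}{\frac{1}{2762} - -4254444} = \frac{1}{\frac{1}{2762} + 4254444} = \frac{1}{\frac{11750774329}{2762}} = \frac{2762}{11750774329}$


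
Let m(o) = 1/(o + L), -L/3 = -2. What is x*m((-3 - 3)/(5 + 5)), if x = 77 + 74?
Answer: 755/27 ≈ 27.963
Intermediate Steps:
L = 6 (L = -3*(-2) = 6)
m(o) = 1/(6 + o) (m(o) = 1/(o + 6) = 1/(6 + o))
x = 151
x*m((-3 - 3)/(5 + 5)) = 151/(6 + (-3 - 3)/(5 + 5)) = 151/(6 - 6/10) = 151/(6 - 6*1/10) = 151/(6 - 3/5) = 151/(27/5) = 151*(5/27) = 755/27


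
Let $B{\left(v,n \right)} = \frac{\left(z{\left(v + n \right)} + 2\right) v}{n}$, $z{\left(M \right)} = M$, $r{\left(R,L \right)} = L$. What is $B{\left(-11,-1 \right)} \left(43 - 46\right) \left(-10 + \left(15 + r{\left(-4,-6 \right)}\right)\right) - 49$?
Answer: $-379$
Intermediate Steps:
$B{\left(v,n \right)} = \frac{v \left(2 + n + v\right)}{n}$ ($B{\left(v,n \right)} = \frac{\left(\left(v + n\right) + 2\right) v}{n} = \frac{\left(\left(n + v\right) + 2\right) v}{n} = \frac{\left(2 + n + v\right) v}{n} = \frac{v \left(2 + n + v\right)}{n}$)
$B{\left(-11,-1 \right)} \left(43 - 46\right) \left(-10 + \left(15 + r{\left(-4,-6 \right)}\right)\right) - 49 = - \frac{11 \left(2 - 1 - 11\right)}{-1} \left(43 - 46\right) \left(-10 + \left(15 - 6\right)\right) - 49 = \left(-11\right) \left(-1\right) \left(-10\right) \left(- 3 \left(-10 + 9\right)\right) - 49 = - 110 \left(\left(-3\right) \left(-1\right)\right) - 49 = \left(-110\right) 3 - 49 = -330 - 49 = -379$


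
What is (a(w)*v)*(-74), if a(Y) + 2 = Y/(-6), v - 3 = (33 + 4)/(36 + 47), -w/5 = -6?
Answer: 148148/83 ≈ 1784.9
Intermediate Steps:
w = 30 (w = -5*(-6) = 30)
v = 286/83 (v = 3 + (33 + 4)/(36 + 47) = 3 + 37/83 = 286/83 ≈ 3.4458)
a(Y) = -2 - Y/6 (a(Y) = -2 + Y/(-6) = -2 + Y*(-⅙) = -2 - Y/6)
(a(w)*v)*(-74) = ((-2 - ⅙*30)*(286/83))*(-74) = ((-2 - 5)*(286/83))*(-74) = -7*286/83*(-74) = -2002/83*(-74) = 148148/83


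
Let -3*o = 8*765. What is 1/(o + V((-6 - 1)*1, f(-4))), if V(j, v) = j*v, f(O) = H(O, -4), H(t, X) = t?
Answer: -1/2012 ≈ -0.00049702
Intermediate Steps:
f(O) = O
o = -2040 (o = -8*765/3 = -1/3*6120 = -2040)
1/(o + V((-6 - 1)*1, f(-4))) = 1/(-2040 + ((-6 - 1)*1)*(-4)) = 1/(-2040 - 7*1*(-4)) = 1/(-2040 - 7*(-4)) = 1/(-2040 + 28) = 1/(-2012) = -1/2012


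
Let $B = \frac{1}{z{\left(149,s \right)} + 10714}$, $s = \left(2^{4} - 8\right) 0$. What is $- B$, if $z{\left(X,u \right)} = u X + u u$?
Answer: $- \frac{1}{10714} \approx -9.3336 \cdot 10^{-5}$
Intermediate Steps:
$s = 0$ ($s = \left(16 - 8\right) 0 = 8 \cdot 0 = 0$)
$z{\left(X,u \right)} = u^{2} + X u$ ($z{\left(X,u \right)} = X u + u^{2} = u^{2} + X u$)
$B = \frac{1}{10714}$ ($B = \frac{1}{0 \left(149 + 0\right) + 10714} = \frac{1}{0 \cdot 149 + 10714} = \frac{1}{0 + 10714} = \frac{1}{10714} \approx 9.3336 \cdot 10^{-5}$)
$- B = \left(-1\right) \frac{1}{10714} = - \frac{1}{10714}$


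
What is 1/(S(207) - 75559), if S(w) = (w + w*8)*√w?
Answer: -75559/4990713298 - 5589*√23/4990713298 ≈ -2.0511e-5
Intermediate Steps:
S(w) = 9*w^(3/2) (S(w) = (w + 8*w)*√w = (9*w)*√w = 9*w^(3/2))
1/(S(207) - 75559) = 1/(9*207^(3/2) - 75559) = 1/(9*(621*√23) - 75559) = 1/(5589*√23 - 75559) = 1/(-75559 + 5589*√23)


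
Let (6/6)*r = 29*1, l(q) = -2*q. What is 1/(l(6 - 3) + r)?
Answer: 1/23 ≈ 0.043478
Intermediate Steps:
r = 29 (r = 29*1 = 29)
1/(l(6 - 3) + r) = 1/(-2*(6 - 3) + 29) = 1/(-2*3 + 29) = 1/(-6 + 29) = 1/23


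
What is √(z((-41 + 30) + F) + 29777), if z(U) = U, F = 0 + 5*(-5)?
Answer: √29741 ≈ 172.46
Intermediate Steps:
F = -25 (F = 0 - 25 = -25)
√(z((-41 + 30) + F) + 29777) = √(((-41 + 30) - 25) + 29777) = √((-11 - 25) + 29777) = √(-36 + 29777) = √29741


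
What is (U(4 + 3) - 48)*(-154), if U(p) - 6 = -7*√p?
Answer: 6468 + 1078*√7 ≈ 9320.1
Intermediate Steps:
U(p) = 6 - 7*√p
(U(4 + 3) - 48)*(-154) = ((6 - 7*√(4 + 3)) - 48)*(-154) = ((6 - 7*√7) - 48)*(-154) = (-42 - 7*√7)*(-154) = 6468 + 1078*√7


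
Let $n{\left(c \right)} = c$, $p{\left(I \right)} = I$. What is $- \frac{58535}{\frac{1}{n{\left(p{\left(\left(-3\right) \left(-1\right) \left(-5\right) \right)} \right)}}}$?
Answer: $878025$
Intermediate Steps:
$- \frac{58535}{\frac{1}{n{\left(p{\left(\left(-3\right) \left(-1\right) \left(-5\right) \right)} \right)}}} = - \frac{58535}{\frac{1}{\left(-3\right) \left(-1\right) \left(-5\right)}} = - \frac{58535}{\frac{1}{3 \left(-5\right)}} = - \frac{58535}{\frac{1}{-15}} = - \frac{58535}{- \frac{1}{15}} = \left(-58535\right) \left(-15\right) = 878025$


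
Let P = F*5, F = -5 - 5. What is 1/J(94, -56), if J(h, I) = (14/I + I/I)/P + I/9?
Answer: -1800/11227 ≈ -0.16033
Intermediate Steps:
F = -10
P = -50 (P = -10*5 = -50)
J(h, I) = -1/50 - 7/(25*I) + I/9 (J(h, I) = (14/I + I/I)/(-50) + I/9 = (14/I + 1)*(-1/50) + I*(⅑) = (1 + 14/I)*(-1/50) + I/9 = (-1/50 - 7/(25*I)) + I/9 = -1/50 - 7/(25*I) + I/9)
1/J(94, -56) = 1/((1/450)*(-126 - 56*(-9 + 50*(-56)))/(-56)) = 1/((1/450)*(-1/56)*(-126 - 56*(-9 - 2800))) = 1/((1/450)*(-1/56)*(-126 - 56*(-2809))) = 1/((1/450)*(-1/56)*(-126 + 157304)) = 1/((1/450)*(-1/56)*157178) = 1/(-11227/1800) = -1800/11227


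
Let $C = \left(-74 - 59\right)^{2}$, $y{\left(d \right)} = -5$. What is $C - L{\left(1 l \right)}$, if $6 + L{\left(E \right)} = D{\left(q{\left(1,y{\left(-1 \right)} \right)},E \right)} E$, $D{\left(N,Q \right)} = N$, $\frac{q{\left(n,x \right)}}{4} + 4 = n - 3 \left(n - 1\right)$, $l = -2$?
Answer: $17671$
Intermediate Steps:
$C = 17689$ ($C = \left(-133\right)^{2} = 17689$)
$q{\left(n,x \right)} = -4 - 8 n$ ($q{\left(n,x \right)} = -16 + 4 \left(n - 3 \left(n - 1\right)\right) = -16 + 4 \left(n - 3 \left(-1 + n\right)\right) = -16 + 4 \left(n - \left(-3 + 3 n\right)\right) = -16 + 4 \left(3 - 2 n\right) = -16 - \left(-12 + 8 n\right) = -4 - 8 n$)
$L{\left(E \right)} = -6 - 12 E$ ($L{\left(E \right)} = -6 + \left(-4 - 8\right) E = -6 - 12 E$)
$C - L{\left(1 l \right)} = 17689 - \left(-6 - 12 \cdot 1 \left(-2\right)\right) = 17689 - \left(-6 - -24\right) = 17689 - \left(-6 + 24\right) = 17689 - 18 = 17671$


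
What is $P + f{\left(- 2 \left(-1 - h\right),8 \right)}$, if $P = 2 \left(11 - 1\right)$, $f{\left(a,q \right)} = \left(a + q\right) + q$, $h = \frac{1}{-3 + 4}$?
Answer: $40$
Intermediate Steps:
$h = 1$ ($h = 1^{-1} = 1$)
$f{\left(a,q \right)} = a + 2 q$
$P = 20$ ($P = 2 \cdot 10 = 20$)
$P + f{\left(- 2 \left(-1 - h\right),8 \right)} = 20 + \left(- 2 \left(-1 - 1\right) + 2 \cdot 8\right) = 20 + \left(- 2 \left(-1 - 1\right) + 16\right) = 20 + \left(\left(-2\right) \left(-2\right) + 16\right) = 20 + \left(4 + 16\right) = 20 + 20 = 40$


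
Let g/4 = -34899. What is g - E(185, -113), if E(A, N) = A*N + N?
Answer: -118578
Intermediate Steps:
E(A, N) = N + A*N
g = -139596 (g = 4*(-34899) = -139596)
g - E(185, -113) = -139596 - (-113)*(1 + 185) = -139596 - (-113)*186 = -139596 - 1*(-21018) = -139596 + 21018 = -118578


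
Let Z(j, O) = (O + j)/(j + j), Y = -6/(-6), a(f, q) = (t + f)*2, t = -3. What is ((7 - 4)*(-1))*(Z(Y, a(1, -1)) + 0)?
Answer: 9/2 ≈ 4.5000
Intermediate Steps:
a(f, q) = -6 + 2*f (a(f, q) = (-3 + f)*2 = -6 + 2*f)
Y = 1 (Y = -6*(-⅙) = 1)
Z(j, O) = (O + j)/(2*j) (Z(j, O) = (O + j)/((2*j)) = (O + j)*(1/(2*j)) = (O + j)/(2*j))
((7 - 4)*(-1))*(Z(Y, a(1, -1)) + 0) = ((7 - 4)*(-1))*((½)*((-6 + 2*1) + 1)/1 + 0) = (3*(-1))*((½)*1*((-6 + 2) + 1) + 0) = -3*((½)*1*(-4 + 1) + 0) = -3*((½)*1*(-3) + 0) = -3*(-3/2 + 0) = -3*(-3/2) = 9/2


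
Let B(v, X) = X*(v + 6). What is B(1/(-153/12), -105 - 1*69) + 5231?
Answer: 71411/17 ≈ 4200.6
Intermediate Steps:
B(v, X) = X*(6 + v)
B(1/(-153/12), -105 - 1*69) + 5231 = (-105 - 1*69)*(6 + 1/(-153/12)) + 5231 = (-105 - 69)*(6 + 1/(-153*1/12)) + 5231 = -174*(6 + 1/(-51/4)) + 5231 = -174*(6 - 4/51) + 5231 = -174*302/51 + 5231 = -17516/17 + 5231 = 71411/17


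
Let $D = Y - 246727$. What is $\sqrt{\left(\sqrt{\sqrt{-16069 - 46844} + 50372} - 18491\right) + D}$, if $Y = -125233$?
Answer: $\sqrt{-390451 + \sqrt{50372 + i \sqrt{62913}}} \approx 0.0004 + 624.68 i$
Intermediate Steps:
$D = -371960$ ($D = -125233 - 246727 = -371960$)
$\sqrt{\left(\sqrt{\sqrt{-16069 - 46844} + 50372} - 18491\right) + D} = \sqrt{\left(\sqrt{\sqrt{-16069 - 46844} + 50372} - 18491\right) - 371960} = \sqrt{\left(\sqrt{\sqrt{-62913} + 50372} - 18491\right) - 371960} = \sqrt{\left(\sqrt{i \sqrt{62913} + 50372} - 18491\right) - 371960} = \sqrt{\left(\sqrt{50372 + i \sqrt{62913}} - 18491\right) - 371960} = \sqrt{\left(-18491 + \sqrt{50372 + i \sqrt{62913}}\right) - 371960} = \sqrt{-390451 + \sqrt{50372 + i \sqrt{62913}}}$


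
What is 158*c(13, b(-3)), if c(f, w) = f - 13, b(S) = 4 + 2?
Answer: 0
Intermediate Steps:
b(S) = 6
c(f, w) = -13 + f
158*c(13, b(-3)) = 158*(-13 + 13) = 158*0 = 0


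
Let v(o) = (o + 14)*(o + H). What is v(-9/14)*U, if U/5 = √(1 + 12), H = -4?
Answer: -60775*√13/196 ≈ -1118.0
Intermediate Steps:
U = 5*√13 (U = 5*√(1 + 12) = 5*√13 ≈ 18.028)
v(o) = (-4 + o)*(14 + o) (v(o) = (o + 14)*(o - 4) = (14 + o)*(-4 + o) = (-4 + o)*(14 + o))
v(-9/14)*U = (-56 + (-9/14)² + 10*(-9/14))*(5*√13) = (-56 + 81/196 - 45/7)*(5*√13) = -60775*√13/196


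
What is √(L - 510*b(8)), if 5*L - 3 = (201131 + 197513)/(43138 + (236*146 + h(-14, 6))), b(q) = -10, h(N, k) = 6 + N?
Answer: √191935583191965/193965 ≈ 71.426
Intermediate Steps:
L = 315701/193965 (L = ⅗ + ((201131 + 197513)/(43138 + (236*146 + (6 - 14))))/5 = ⅗ + (398644/(43138 + (34456 - 8)))/5 = ⅗ + (398644/(43138 + 34448))/5 = ⅗ + (398644/77586)/5 = ⅗ + (398644*(1/77586))/5 = ⅗ + (⅕)*(199322/38793) = ⅗ + 199322/193965 = 315701/193965 ≈ 1.6276)
√(L - 510*b(8)) = √(315701/193965 - 510*(-10)) = √(315701/193965 + 5100) = √(989537201/193965) = √191935583191965/193965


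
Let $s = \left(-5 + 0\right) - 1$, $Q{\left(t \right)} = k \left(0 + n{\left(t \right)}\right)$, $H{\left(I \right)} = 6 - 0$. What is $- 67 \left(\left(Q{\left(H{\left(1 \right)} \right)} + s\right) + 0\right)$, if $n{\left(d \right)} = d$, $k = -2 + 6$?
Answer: $-1206$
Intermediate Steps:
$k = 4$
$H{\left(I \right)} = 6$ ($H{\left(I \right)} = 6 + 0 = 6$)
$Q{\left(t \right)} = 4 t$ ($Q{\left(t \right)} = 4 \left(0 + t\right) = 4 t$)
$s = -6$ ($s = -5 - 1 = -6$)
$- 67 \left(\left(Q{\left(H{\left(1 \right)} \right)} + s\right) + 0\right) = - 67 \left(\left(4 \cdot 6 - 6\right) + 0\right) = - 67 \left(\left(24 - 6\right) + 0\right) = - 67 \left(18 + 0\right) = \left(-67\right) 18 = -1206$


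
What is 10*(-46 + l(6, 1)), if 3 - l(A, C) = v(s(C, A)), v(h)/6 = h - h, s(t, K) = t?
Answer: -430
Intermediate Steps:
v(h) = 0 (v(h) = 6*(h - h) = 6*0 = 0)
l(A, C) = 3 (l(A, C) = 3 - 1*0 = 3 + 0 = 3)
10*(-46 + l(6, 1)) = 10*(-46 + 3) = 10*(-43) = -430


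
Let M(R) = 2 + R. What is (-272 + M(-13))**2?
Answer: 80089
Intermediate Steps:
(-272 + M(-13))**2 = (-272 + (2 - 13))**2 = (-272 - 11)**2 = (-283)**2 = 80089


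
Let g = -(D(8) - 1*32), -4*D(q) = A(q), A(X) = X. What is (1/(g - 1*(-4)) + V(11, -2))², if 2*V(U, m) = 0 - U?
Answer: 10816/361 ≈ 29.961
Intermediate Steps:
D(q) = -q/4
g = 34 (g = -(-¼*8 - 1*32) = -(-2 - 32) = -1*(-34) = 34)
V(U, m) = -U/2 (V(U, m) = (0 - U)/2 = (-U)/2 = -U/2)
(1/(g - 1*(-4)) + V(11, -2))² = (1/(34 - 1*(-4)) - ½*11)² = (1/(34 + 4) - 11/2)² = (1/38 - 11/2)² = (-104/19)² = 10816/361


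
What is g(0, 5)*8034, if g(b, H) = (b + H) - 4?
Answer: 8034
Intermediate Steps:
g(b, H) = -4 + H + b (g(b, H) = (H + b) - 4 = -4 + H + b)
g(0, 5)*8034 = (-4 + 5 + 0)*8034 = 1*8034 = 8034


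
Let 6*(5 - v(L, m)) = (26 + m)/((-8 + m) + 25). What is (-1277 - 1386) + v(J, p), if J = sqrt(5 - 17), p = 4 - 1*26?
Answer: -39868/15 ≈ -2657.9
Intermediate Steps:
p = -22 (p = 4 - 26 = -22)
J = 2*I*sqrt(3) (J = sqrt(-12) = 2*I*sqrt(3) ≈ 3.4641*I)
v(L, m) = 5 - (26 + m)/(6*(17 + m)) (v(L, m) = 5 - (26 + m)/(6*((-8 + m) + 25)) = 5 - (26 + m)/(6*(17 + m)))
(-1277 - 1386) + v(J, p) = (-1277 - 1386) + (484 + 29*(-22))/(6*(17 - 22)) = -2663 + (1/6)*(484 - 638)/(-5) = -2663 + (1/6)*(-1/5)*(-154) = -2663 + 77/15 = -39868/15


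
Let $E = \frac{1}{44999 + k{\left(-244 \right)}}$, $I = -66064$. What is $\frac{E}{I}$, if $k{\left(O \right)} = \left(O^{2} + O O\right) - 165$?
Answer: $- \frac{1}{10828285984} \approx -9.2351 \cdot 10^{-11}$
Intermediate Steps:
$k{\left(O \right)} = -165 + 2 O^{2}$ ($k{\left(O \right)} = \left(O^{2} + O^{2}\right) - 165 = 2 O^{2} - 165 = -165 + 2 O^{2}$)
$E = \frac{1}{163906}$ ($E = \frac{1}{44999 - \left(165 - 2 \left(-244\right)^{2}\right)} = \frac{1}{44999 + \left(-165 + 2 \cdot 59536\right)} = \frac{1}{44999 + \left(-165 + 119072\right)} = \frac{1}{44999 + 118907} = \frac{1}{163906} \approx 6.1011 \cdot 10^{-6}$)
$\frac{E}{I} = \frac{1}{163906 \left(-66064\right)} = \frac{1}{163906} \left(- \frac{1}{66064}\right) = - \frac{1}{10828285984}$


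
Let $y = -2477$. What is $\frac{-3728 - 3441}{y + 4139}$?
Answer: $- \frac{7169}{1662} \approx -4.3135$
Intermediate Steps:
$\frac{-3728 - 3441}{y + 4139} = \frac{-3728 - 3441}{-2477 + 4139} = - \frac{7169}{1662}$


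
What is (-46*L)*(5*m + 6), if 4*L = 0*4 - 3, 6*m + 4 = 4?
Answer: 207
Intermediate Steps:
m = 0 (m = -⅔ + (⅙)*4 = -⅔ + ⅔ = 0)
L = -¾ (L = (0*4 - 3)/4 = (0 - 3)/4 = (¼)*(-3) = -¾ ≈ -0.75000)
(-46*L)*(5*m + 6) = (-46*(-¾))*(5*0 + 6) = 69*(0 + 6)/2 = (69/2)*6 = 207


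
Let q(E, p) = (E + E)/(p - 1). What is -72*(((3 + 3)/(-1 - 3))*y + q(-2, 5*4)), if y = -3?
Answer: -5868/19 ≈ -308.84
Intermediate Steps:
q(E, p) = 2*E/(-1 + p) (q(E, p) = (2*E)/(-1 + p) = 2*E/(-1 + p))
-72*(((3 + 3)/(-1 - 3))*y + q(-2, 5*4)) = -72*(((3 + 3)/(-1 - 3))*(-3) + 2*(-2)/(-1 + 5*4)) = -72*((6/(-4))*(-3) + 2*(-2)/(-1 + 20)) = -72*((6*(-¼))*(-3) + 2*(-2)/19) = -72*(-3/2*(-3) + 2*(-2)*(1/19)) = -72*(9/2 - 4/19) = -72*163/38 = -5868/19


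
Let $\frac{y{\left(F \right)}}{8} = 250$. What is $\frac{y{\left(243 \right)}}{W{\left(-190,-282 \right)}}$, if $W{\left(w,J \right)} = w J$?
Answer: $\frac{100}{2679} \approx 0.037327$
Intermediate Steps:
$y{\left(F \right)} = 2000$ ($y{\left(F \right)} = 8 \cdot 250 = 2000$)
$W{\left(w,J \right)} = J w$
$\frac{y{\left(243 \right)}}{W{\left(-190,-282 \right)}} = \frac{2000}{\left(-282\right) \left(-190\right)} = \frac{2000}{53580} = 2000 \cdot \frac{1}{53580} = \frac{100}{2679}$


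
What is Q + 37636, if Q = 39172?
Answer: 76808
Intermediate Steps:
Q + 37636 = 39172 + 37636 = 76808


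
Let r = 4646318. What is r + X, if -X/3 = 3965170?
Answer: -7249192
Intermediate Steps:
X = -11895510 (X = -3*3965170 = -11895510)
r + X = 4646318 - 11895510 = -7249192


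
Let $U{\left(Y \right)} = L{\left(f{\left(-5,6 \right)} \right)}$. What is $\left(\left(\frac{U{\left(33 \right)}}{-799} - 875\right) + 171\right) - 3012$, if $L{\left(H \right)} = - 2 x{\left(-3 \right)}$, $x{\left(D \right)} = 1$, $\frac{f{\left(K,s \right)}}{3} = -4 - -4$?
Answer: $- \frac{2969082}{799} \approx -3716.0$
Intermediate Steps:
$f{\left(K,s \right)} = 0$ ($f{\left(K,s \right)} = 3 \left(-4 - -4\right) = 3 \left(-4 + 4\right) = 3 \cdot 0 = 0$)
$L{\left(H \right)} = -2$ ($L{\left(H \right)} = \left(-2\right) 1 = -2$)
$U{\left(Y \right)} = -2$
$\left(\left(\frac{U{\left(33 \right)}}{-799} - 875\right) + 171\right) - 3012 = \left(\left(- \frac{2}{-799} - 875\right) + 171\right) - 3012 = \left(\left(\left(-2\right) \left(- \frac{1}{799}\right) - 875\right) + 171\right) - 3012 = \left(\left(\frac{2}{799} - 875\right) + 171\right) - 3012 = \left(- \frac{699123}{799} + 171\right) - 3012 = - \frac{562494}{799} - 3012 = - \frac{2969082}{799}$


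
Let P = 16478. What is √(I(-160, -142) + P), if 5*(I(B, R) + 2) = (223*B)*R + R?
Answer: √25743990/5 ≈ 1014.8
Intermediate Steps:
I(B, R) = -2 + R/5 + 223*B*R/5 (I(B, R) = -2 + ((223*B)*R + R)/5 = -2 + (223*B*R + R)/5 = -2 + (R + 223*B*R)/5 = -2 + (R/5 + 223*B*R/5) = -2 + R/5 + 223*B*R/5)
√(I(-160, -142) + P) = √((-2 + (⅕)*(-142) + (223/5)*(-160)*(-142)) + 16478) = √((-2 - 142/5 + 1013312) + 16478) = √(5066408/5 + 16478) = √(5148798/5) = √25743990/5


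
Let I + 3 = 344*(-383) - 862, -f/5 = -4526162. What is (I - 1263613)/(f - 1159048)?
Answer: -232705/3578627 ≈ -0.065026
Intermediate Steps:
f = 22630810 (f = -5*(-4526162) = 22630810)
I = -132617 (I = -3 + (344*(-383) - 862) = -3 + (-131752 - 862) = -3 - 132614 = -132617)
(I - 1263613)/(f - 1159048) = (-132617 - 1263613)/(22630810 - 1159048) = -1396230/21471762 = -1396230*1/21471762 = -232705/3578627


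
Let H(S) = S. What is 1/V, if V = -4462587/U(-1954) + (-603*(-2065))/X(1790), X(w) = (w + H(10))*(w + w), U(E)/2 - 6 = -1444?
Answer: 102960800/159780510049 ≈ 0.00064439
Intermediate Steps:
U(E) = -2876 (U(E) = 12 + 2*(-1444) = 12 - 2888 = -2876)
X(w) = 2*w*(10 + w) (X(w) = (w + 10)*(w + w) = (10 + w)*(2*w) = 2*w*(10 + w))
V = 159780510049/102960800 (V = -4462587/(-2876) + (-603*(-2065))/((2*1790*(10 + 1790))) = -4462587*(-1/2876) + 1245195/((2*1790*1800)) = 4462587/2876 + 1245195/6444000 = 4462587/2876 + 1245195*(1/6444000) = 4462587/2876 + 27671/143200 = 159780510049/102960800 ≈ 1551.9)
1/V = 1/(159780510049/102960800) = 102960800/159780510049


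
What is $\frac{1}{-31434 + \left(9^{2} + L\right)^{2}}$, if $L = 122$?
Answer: $\frac{1}{9775} \approx 0.0001023$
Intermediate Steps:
$\frac{1}{-31434 + \left(9^{2} + L\right)^{2}} = \frac{1}{-31434 + \left(9^{2} + 122\right)^{2}} = \frac{1}{-31434 + \left(81 + 122\right)^{2}} = \frac{1}{-31434 + 203^{2}} = \frac{1}{-31434 + 41209} = \frac{1}{9775}$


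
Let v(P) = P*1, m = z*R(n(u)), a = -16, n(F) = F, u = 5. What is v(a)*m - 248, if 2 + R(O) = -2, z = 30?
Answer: 1672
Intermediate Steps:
R(O) = -4 (R(O) = -2 - 2 = -4)
m = -120 (m = 30*(-4) = -120)
v(P) = P
v(a)*m - 248 = -16*(-120) - 248 = 1920 - 248 = 1672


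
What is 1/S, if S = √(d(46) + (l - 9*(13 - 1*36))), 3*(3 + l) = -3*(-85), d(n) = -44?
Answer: √5/35 ≈ 0.063888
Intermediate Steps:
l = 82 (l = -3 + (-3*(-85))/3 = -3 + (⅓)*255 = -3 + 85 = 82)
S = 7*√5 (S = √(-44 + (82 - 9*(13 - 1*36))) = √(-44 + (82 - 9*(13 - 36))) = √(-44 + (82 - 9*(-23))) = √(-44 + (82 - 1*(-207))) = √(-44 + (82 + 207)) = √(-44 + 289) = √245 = 7*√5 ≈ 15.652)
1/S = 1/(7*√5) = √5/35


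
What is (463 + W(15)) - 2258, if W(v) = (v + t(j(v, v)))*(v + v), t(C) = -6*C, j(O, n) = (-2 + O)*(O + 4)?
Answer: -45805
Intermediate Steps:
j(O, n) = (-2 + O)*(4 + O)
W(v) = 2*v*(48 - 11*v - 6*v²) (W(v) = (v - 6*(-8 + v² + 2*v))*(v + v) = (v + (48 - 12*v - 6*v²))*(2*v) = (48 - 11*v - 6*v²)*(2*v) = 2*v*(48 - 11*v - 6*v²))
(463 + W(15)) - 2258 = (463 + 2*15*(48 - 11*15 - 6*15²)) - 2258 = (463 + 2*15*(48 - 165 - 6*225)) - 2258 = (463 + 2*15*(48 - 165 - 1350)) - 2258 = (463 + 2*15*(-1467)) - 2258 = (463 - 44010) - 2258 = -43547 - 2258 = -45805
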